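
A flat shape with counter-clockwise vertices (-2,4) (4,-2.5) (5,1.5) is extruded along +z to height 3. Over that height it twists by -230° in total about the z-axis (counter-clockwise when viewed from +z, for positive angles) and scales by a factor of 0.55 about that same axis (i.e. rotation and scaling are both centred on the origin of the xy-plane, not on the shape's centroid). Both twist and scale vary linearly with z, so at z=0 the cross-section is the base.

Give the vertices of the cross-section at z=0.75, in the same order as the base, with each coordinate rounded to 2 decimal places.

t = z/height = 0.75/3 = 0.25
s = 1 + (scale-1)·z/height = 1 + (0.55-1)·0.75/3 = 0.887500
θ = twist·z/height = -230°·0.75/3 = -57.5000° = -1.003564 rad
cos θ = 0.537300, sin θ = -0.843391 (intermediates below are computed at full precision and shown rounded to 5 d.p.)
v1: (-2,4) → rotate → (2.29897,3.83598) → ×s → (2.04033,3.40443) → (2.04,3.40)
v2: (4,-2.5) → rotate → (0.04072,-4.71681) → ×s → (0.03614,-4.18617) → (0.04,-4.19)
v3: (5,1.5) → rotate → (3.95159,-3.41101) → ×s → (3.50703,-3.02727) → (3.51,-3.03)

Cross-section at z=0.75: (2.04,3.40) (0.04,-4.19) (3.51,-3.03)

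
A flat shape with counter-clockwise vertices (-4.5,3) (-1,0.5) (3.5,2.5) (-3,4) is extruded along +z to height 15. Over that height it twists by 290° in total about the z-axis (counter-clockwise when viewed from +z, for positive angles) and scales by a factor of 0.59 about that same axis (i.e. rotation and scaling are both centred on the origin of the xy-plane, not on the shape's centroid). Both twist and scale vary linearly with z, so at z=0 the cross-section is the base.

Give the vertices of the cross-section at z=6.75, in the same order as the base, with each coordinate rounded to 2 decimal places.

t = z/height = 6.75/15 = 0.45
s = 1 + (scale-1)·z/height = 1 + (0.59-1)·6.75/15 = 0.815500
θ = twist·z/height = 290°·6.75/15 = 130.5000° = 2.277655 rad
cos θ = -0.649448, sin θ = 0.760406 (intermediates below are computed at full precision and shown rounded to 5 d.p.)
v1: (-4.5,3) → rotate → (0.64130,-5.37017) → ×s → (0.52298,-4.37937) → (0.52,-4.38)
v2: (-1,0.5) → rotate → (0.26925,-1.08513) → ×s → (0.21957,-0.88492) → (0.22,-0.88)
v3: (3.5,2.5) → rotate → (-4.17408,1.03780) → ×s → (-3.40396,0.84633) → (-3.40,0.85)
v4: (-3,4) → rotate → (-1.09328,-4.87901) → ×s → (-0.89157,-3.97883) → (-0.89,-3.98)

Cross-section at z=6.75: (0.52,-4.38) (0.22,-0.88) (-3.40,0.85) (-0.89,-3.98)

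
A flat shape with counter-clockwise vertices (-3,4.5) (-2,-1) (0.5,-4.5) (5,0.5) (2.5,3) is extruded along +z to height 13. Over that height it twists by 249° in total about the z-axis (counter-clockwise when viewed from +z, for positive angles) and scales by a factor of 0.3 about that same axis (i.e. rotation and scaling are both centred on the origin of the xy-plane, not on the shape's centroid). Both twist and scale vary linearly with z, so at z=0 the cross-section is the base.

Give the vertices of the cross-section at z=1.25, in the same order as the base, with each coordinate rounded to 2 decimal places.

t = z/height = 1.25/13 = 0.0961538
s = 1 + (scale-1)·z/height = 1 + (0.3-1)·1.25/13 = 0.932692
θ = twist·z/height = 249°·1.25/13 = 23.9423° = 0.417872 rad
cos θ = 0.913955, sin θ = 0.405817 (intermediates below are computed at full precision and shown rounded to 5 d.p.)
v1: (-3,4.5) → rotate → (-4.56804,2.89535) → ×s → (-4.26057,2.70047) → (-4.26,2.70)
v2: (-2,-1) → rotate → (-1.42209,-1.72559) → ×s → (-1.32637,-1.60944) → (-1.33,-1.61)
v3: (0.5,-4.5) → rotate → (2.28315,-3.90989) → ×s → (2.12948,-3.64672) → (2.13,-3.65)
v4: (5,0.5) → rotate → (4.36686,2.48606) → ×s → (4.07294,2.31873) → (4.07,2.32)
v5: (2.5,3) → rotate → (1.06744,3.75641) → ×s → (0.99559,3.50357) → (1.00,3.50)

Cross-section at z=1.25: (-4.26,2.70) (-1.33,-1.61) (2.13,-3.65) (4.07,2.32) (1.00,3.50)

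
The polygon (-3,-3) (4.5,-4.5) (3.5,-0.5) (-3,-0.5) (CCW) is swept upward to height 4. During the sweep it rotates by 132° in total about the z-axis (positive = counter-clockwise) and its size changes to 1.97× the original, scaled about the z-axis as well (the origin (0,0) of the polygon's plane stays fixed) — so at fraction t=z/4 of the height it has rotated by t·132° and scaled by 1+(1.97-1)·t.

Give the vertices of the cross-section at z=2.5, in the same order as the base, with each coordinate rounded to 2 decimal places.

Cross-section at z=2.5: (4.15,-5.41) (8.11,6.22) (1.53,5.47) (0.17,-4.88)

t = z/height = 2.5/4 = 0.625
s = 1 + (scale-1)·z/height = 1 + (1.97-1)·2.5/4 = 1.606250
θ = twist·z/height = 132°·2.5/4 = 82.5000° = 1.439897 rad
cos θ = 0.130526, sin θ = 0.991445 (intermediates below are computed at full precision and shown rounded to 5 d.p.)
v1: (-3,-3) → rotate → (2.58276,-3.36591) → ×s → (4.14855,-5.40650) → (4.15,-5.41)
v2: (4.5,-4.5) → rotate → (5.04887,3.87413) → ×s → (8.10975,6.22283) → (8.11,6.22)
v3: (3.5,-0.5) → rotate → (0.95256,3.40479) → ×s → (1.53006,5.46895) → (1.53,5.47)
v4: (-3,-0.5) → rotate → (0.10414,-3.03960) → ×s → (0.16728,-4.88235) → (0.17,-4.88)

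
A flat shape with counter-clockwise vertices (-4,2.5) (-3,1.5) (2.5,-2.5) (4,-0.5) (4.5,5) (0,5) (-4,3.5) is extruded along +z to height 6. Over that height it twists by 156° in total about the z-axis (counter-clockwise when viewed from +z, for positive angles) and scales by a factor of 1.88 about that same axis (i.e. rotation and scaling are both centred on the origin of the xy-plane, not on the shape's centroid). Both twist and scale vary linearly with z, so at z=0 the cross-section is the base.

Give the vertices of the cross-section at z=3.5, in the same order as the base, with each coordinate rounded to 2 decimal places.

t = z/height = 3.5/6 = 0.583333
s = 1 + (scale-1)·z/height = 1 + (1.88-1)·3.5/6 = 1.513333
θ = twist·z/height = 156°·3.5/6 = 91.0000° = 1.588250 rad
cos θ = -0.017452, sin θ = 0.999848 (intermediates below are computed at full precision and shown rounded to 5 d.p.)
v1: (-4,2.5) → rotate → (-2.42981,-4.04302) → ×s → (-3.67711,-6.11844) → (-3.68,-6.12)
v2: (-3,1.5) → rotate → (-1.44741,-3.02572) → ×s → (-2.19042,-4.57893) → (-2.19,-4.58)
v3: (2.5,-2.5) → rotate → (2.45599,2.54325) → ×s → (3.71673,3.84879) → (3.72,3.85)
v4: (4,-0.5) → rotate → (0.43011,4.00812) → ×s → (0.65091,6.06562) → (0.65,6.07)
v5: (4.5,5) → rotate → (-5.07777,4.41205) → ×s → (-7.68437,6.67691) → (-7.68,6.68)
v6: (0,5) → rotate → (-4.99924,-0.08726) → ×s → (-7.56551,-0.13206) → (-7.57,-0.13)
v7: (-4,3.5) → rotate → (-3.42966,-4.06047) → ×s → (-5.19021,-6.14485) → (-5.19,-6.14)

Cross-section at z=3.5: (-3.68,-6.12) (-2.19,-4.58) (3.72,3.85) (0.65,6.07) (-7.68,6.68) (-7.57,-0.13) (-5.19,-6.14)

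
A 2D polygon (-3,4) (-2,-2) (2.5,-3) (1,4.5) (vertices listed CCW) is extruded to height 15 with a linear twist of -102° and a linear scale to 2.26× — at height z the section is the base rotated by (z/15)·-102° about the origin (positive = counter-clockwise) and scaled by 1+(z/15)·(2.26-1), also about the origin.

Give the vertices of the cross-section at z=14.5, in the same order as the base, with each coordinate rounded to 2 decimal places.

Cross-section at z=14.5: (9.77,5.25) (-3.72,5.05) (-7.41,-4.49) (9.54,-3.69)

t = z/height = 14.5/15 = 0.966667
s = 1 + (scale-1)·z/height = 1 + (2.26-1)·14.5/15 = 2.218000
θ = twist·z/height = -102°·14.5/15 = -98.6000° = -1.720895 rad
cos θ = -0.149535, sin θ = -0.988756 (intermediates below are computed at full precision and shown rounded to 5 d.p.)
v1: (-3,4) → rotate → (4.40363,2.36813) → ×s → (9.76725,5.25251) → (9.77,5.25)
v2: (-2,-2) → rotate → (-1.67844,2.27658) → ×s → (-3.72278,5.04946) → (-3.72,5.05)
v3: (2.5,-3) → rotate → (-3.34011,-2.02328) → ×s → (-7.40836,-4.48765) → (-7.41,-4.49)
v4: (1,4.5) → rotate → (4.29987,-1.66167) → ×s → (9.53711,-3.68557) → (9.54,-3.69)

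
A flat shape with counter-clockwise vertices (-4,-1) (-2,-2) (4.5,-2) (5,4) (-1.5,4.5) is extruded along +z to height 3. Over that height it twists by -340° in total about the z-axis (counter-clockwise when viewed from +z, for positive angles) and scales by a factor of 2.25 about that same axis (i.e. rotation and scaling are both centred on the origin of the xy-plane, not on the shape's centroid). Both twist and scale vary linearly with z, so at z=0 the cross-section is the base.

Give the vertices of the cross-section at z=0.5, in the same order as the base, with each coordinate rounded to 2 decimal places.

t = z/height = 0.5/3 = 0.166667
s = 1 + (scale-1)·z/height = 1 + (2.25-1)·0.5/3 = 1.208333
θ = twist·z/height = -340°·0.5/3 = -56.6667° = -0.989020 rad
cos θ = 0.549509, sin θ = -0.835488 (intermediates below are computed at full precision and shown rounded to 5 d.p.)
v1: (-4,-1) → rotate → (-3.03352,2.79244) → ×s → (-3.66551,3.37420) → (-3.67,3.37)
v2: (-2,-2) → rotate → (-2.76999,0.57196) → ×s → (-3.34708,0.69112) → (-3.35,0.69)
v3: (4.5,-2) → rotate → (0.80181,-4.85871) → ×s → (0.96886,-5.87095) → (0.97,-5.87)
v4: (5,4) → rotate → (6.08950,-1.97940) → ×s → (7.35814,-2.39178) → (7.36,-2.39)
v5: (-1.5,4.5) → rotate → (2.93543,3.72602) → ×s → (3.54698,4.50228) → (3.55,4.50)

Cross-section at z=0.5: (-3.67,3.37) (-3.35,0.69) (0.97,-5.87) (7.36,-2.39) (3.55,4.50)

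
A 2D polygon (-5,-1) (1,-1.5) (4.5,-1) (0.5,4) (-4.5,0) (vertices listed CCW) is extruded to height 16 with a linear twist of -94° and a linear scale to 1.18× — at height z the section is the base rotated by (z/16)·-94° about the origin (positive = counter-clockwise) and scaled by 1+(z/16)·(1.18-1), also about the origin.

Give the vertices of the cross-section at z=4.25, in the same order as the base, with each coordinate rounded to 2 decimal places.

Cross-section at z=4.25: (-5.19,1.26) (0.29,-1.87) (3.83,-2.94) (2.24,3.58) (-4.27,1.99)

t = z/height = 4.25/16 = 0.265625
s = 1 + (scale-1)·z/height = 1 + (1.18-1)·4.25/16 = 1.047813
θ = twist·z/height = -94°·4.25/16 = -24.9688° = -0.435787 rad
cos θ = 0.906538, sin θ = -0.422124 (intermediates below are computed at full precision and shown rounded to 5 d.p.)
v1: (-5,-1) → rotate → (-4.95481,1.20408) → ×s → (-5.19172,1.26165) → (-5.19,1.26)
v2: (1,-1.5) → rotate → (0.27335,-1.78193) → ×s → (0.28642,-1.86713) → (0.29,-1.87)
v3: (4.5,-1) → rotate → (3.65730,-2.80610) → ×s → (3.83216,-2.94026) → (3.83,-2.94)
v4: (0.5,4) → rotate → (2.14176,3.41509) → ×s → (2.24417,3.57837) → (2.24,3.58)
v5: (-4.5,0) → rotate → (-4.07942,1.89956) → ×s → (-4.27447,1.99038) → (-4.27,1.99)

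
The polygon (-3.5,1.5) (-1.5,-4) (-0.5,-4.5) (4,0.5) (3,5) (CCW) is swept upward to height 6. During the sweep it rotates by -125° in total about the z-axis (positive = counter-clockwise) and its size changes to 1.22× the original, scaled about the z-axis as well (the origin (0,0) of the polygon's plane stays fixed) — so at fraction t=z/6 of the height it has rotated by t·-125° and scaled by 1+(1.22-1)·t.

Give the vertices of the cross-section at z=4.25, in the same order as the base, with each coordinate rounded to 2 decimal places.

t = z/height = 4.25/6 = 0.708333
s = 1 + (scale-1)·z/height = 1 + (1.22-1)·4.25/6 = 1.155833
θ = twist·z/height = -125°·4.25/6 = -88.5417° = -1.545344 rad
cos θ = 0.025450, sin θ = -0.999676 (intermediates below are computed at full precision and shown rounded to 5 d.p.)
v1: (-3.5,1.5) → rotate → (1.41044,3.53704) → ×s → (1.63023,4.08823) → (1.63,4.09)
v2: (-1.5,-4) → rotate → (-4.03688,1.39771) → ×s → (-4.66596,1.61552) → (-4.67,1.62)
v3: (-0.5,-4.5) → rotate → (-4.51127,0.38531) → ×s → (-5.21427,0.44536) → (-5.21,0.45)
v4: (4,0.5) → rotate → (0.60164,-3.98598) → ×s → (0.69539,-4.60713) → (0.70,-4.61)
v5: (3,5) → rotate → (5.07473,-2.87178) → ×s → (5.86554,-3.31930) → (5.87,-3.32)

Cross-section at z=4.25: (1.63,4.09) (-4.67,1.62) (-5.21,0.45) (0.70,-4.61) (5.87,-3.32)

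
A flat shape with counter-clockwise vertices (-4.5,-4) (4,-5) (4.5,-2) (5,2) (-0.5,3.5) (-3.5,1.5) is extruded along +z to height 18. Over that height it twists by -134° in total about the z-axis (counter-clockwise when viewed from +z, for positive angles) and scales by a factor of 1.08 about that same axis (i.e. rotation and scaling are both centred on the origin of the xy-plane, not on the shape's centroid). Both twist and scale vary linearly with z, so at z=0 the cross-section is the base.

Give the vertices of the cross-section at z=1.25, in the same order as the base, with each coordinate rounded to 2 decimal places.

t = z/height = 1.25/18 = 0.0694444
s = 1 + (scale-1)·z/height = 1 + (1.08-1)·1.25/18 = 1.005556
θ = twist·z/height = -134°·1.25/18 = -9.3056° = -0.162413 rad
cos θ = 0.986840, sin θ = -0.161700 (intermediates below are computed at full precision and shown rounded to 5 d.p.)
v1: (-4.5,-4) → rotate → (-5.08758,-3.21971) → ×s → (-5.11584,-3.23760) → (-5.12,-3.24)
v2: (4,-5) → rotate → (3.13886,-5.58100) → ×s → (3.15630,-5.61200) → (3.16,-5.61)
v3: (4.5,-2) → rotate → (4.11738,-2.70133) → ×s → (4.14026,-2.71634) → (4.14,-2.72)
v4: (5,2) → rotate → (5.25760,1.16518) → ×s → (5.28681,1.17166) → (5.29,1.17)
v5: (-0.5,3.5) → rotate → (0.07253,3.53479) → ×s → (0.07293,3.55443) → (0.07,3.55)
v6: (-3.5,1.5) → rotate → (-3.21139,2.04621) → ×s → (-3.22923,2.05758) → (-3.23,2.06)

Cross-section at z=1.25: (-5.12,-3.24) (3.16,-5.61) (4.14,-2.72) (5.29,1.17) (0.07,3.55) (-3.23,2.06)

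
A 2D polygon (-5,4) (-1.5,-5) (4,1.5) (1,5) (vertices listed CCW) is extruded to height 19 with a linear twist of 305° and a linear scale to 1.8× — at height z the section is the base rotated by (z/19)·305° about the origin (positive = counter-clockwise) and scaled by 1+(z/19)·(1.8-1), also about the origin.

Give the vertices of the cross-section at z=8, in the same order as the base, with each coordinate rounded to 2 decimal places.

t = z/height = 8/19 = 0.421053
s = 1 + (scale-1)·z/height = 1 + (1.8-1)·8/19 = 1.336842
θ = twist·z/height = 305°·8/19 = 128.4211° = 2.241370 rad
cos θ = -0.621436, sin θ = 0.783465 (intermediates below are computed at full precision and shown rounded to 5 d.p.)
v1: (-5,4) → rotate → (-0.02668,-6.40307) → ×s → (-0.03567,-8.55989) → (-0.04,-8.56)
v2: (-1.5,-5) → rotate → (4.84948,1.93198) → ×s → (6.48299,2.58275) → (6.48,2.58)
v3: (4,1.5) → rotate → (-3.66094,2.20171) → ×s → (-4.89410,2.94333) → (-4.89,2.94)
v4: (1,5) → rotate → (-4.53876,-2.32371) → ×s → (-6.06761,-3.10644) → (-6.07,-3.11)

Cross-section at z=8: (-0.04,-8.56) (6.48,2.58) (-4.89,2.94) (-6.07,-3.11)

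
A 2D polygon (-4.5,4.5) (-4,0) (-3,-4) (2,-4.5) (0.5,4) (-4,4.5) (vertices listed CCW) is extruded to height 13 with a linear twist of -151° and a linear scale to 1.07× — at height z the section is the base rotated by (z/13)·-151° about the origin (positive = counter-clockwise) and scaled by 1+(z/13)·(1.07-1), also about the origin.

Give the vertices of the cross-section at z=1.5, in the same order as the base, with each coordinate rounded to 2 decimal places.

t = z/height = 1.5/13 = 0.115385
s = 1 + (scale-1)·z/height = 1 + (1.07-1)·1.5/13 = 1.008077
θ = twist·z/height = -151°·1.5/13 = -17.4231° = -0.304090 rad
cos θ = 0.954120, sin θ = -0.299425 (intermediates below are computed at full precision and shown rounded to 5 d.p.)
v1: (-4.5,4.5) → rotate → (-2.94613,5.64095) → ×s → (-2.96992,5.68651) → (-2.97,5.69)
v2: (-4,0) → rotate → (-3.81648,1.19770) → ×s → (-3.84730,1.20737) → (-3.85,1.21)
v3: (-3,-4) → rotate → (-4.06006,-2.91820) → ×s → (-4.09285,-2.94177) → (-4.09,-2.94)
v4: (2,-4.5) → rotate → (0.56083,-4.89239) → ×s → (0.56536,-4.93190) → (0.57,-4.93)
v5: (0.5,4) → rotate → (1.67476,3.66677) → ×s → (1.68829,3.69638) → (1.69,3.70)
v6: (-4,4.5) → rotate → (-2.46907,5.49124) → ×s → (-2.48901,5.53559) → (-2.49,5.54)

Cross-section at z=1.5: (-2.97,5.69) (-3.85,1.21) (-4.09,-2.94) (0.57,-4.93) (1.69,3.70) (-2.49,5.54)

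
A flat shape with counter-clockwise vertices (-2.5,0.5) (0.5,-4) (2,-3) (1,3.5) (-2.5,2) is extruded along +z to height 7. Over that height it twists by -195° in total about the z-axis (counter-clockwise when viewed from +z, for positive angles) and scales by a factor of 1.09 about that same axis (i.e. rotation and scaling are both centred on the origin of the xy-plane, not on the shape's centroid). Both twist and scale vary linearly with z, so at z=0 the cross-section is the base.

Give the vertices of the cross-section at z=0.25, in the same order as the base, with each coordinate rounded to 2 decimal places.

Cross-section at z=0.25: (-2.43,0.80) (0.01,-4.04) (1.63,-3.23) (1.42,3.36) (-2.25,2.30)

t = z/height = 0.25/7 = 0.0357143
s = 1 + (scale-1)·z/height = 1 + (1.09-1)·0.25/7 = 1.003214
θ = twist·z/height = -195°·0.25/7 = -6.9643° = -0.121550 rad
cos θ = 0.992622, sin θ = -0.121251 (intermediates below are computed at full precision and shown rounded to 5 d.p.)
v1: (-2.5,0.5) → rotate → (-2.42093,0.79944) → ×s → (-2.42871,0.80201) → (-2.43,0.80)
v2: (0.5,-4) → rotate → (0.01131,-4.03111) → ×s → (0.01134,-4.04407) → (0.01,-4.04)
v3: (2,-3) → rotate → (1.62149,-3.22037) → ×s → (1.62670,-3.23072) → (1.63,-3.23)
v4: (1,3.5) → rotate → (1.41700,3.35293) → ×s → (1.42155,3.36370) → (1.42,3.36)
v5: (-2.5,2) → rotate → (-2.23905,2.28837) → ×s → (-2.24625,2.29573) → (-2.25,2.30)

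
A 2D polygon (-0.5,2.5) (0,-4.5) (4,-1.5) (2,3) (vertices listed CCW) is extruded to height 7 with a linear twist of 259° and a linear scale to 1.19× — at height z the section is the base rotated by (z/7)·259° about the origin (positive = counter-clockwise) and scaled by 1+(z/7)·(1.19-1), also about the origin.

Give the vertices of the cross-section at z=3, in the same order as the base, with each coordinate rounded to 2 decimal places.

Cross-section at z=3: (-2.33,-1.47) (4.54,1.74) (-0.04,4.62) (-3.80,0.86)

t = z/height = 3/7 = 0.428571
s = 1 + (scale-1)·z/height = 1 + (1.19-1)·3/7 = 1.081429
θ = twist·z/height = 259°·3/7 = 111.0000° = 1.937315 rad
cos θ = -0.358368, sin θ = 0.933580 (intermediates below are computed at full precision and shown rounded to 5 d.p.)
v1: (-0.5,2.5) → rotate → (-2.15477,-1.36271) → ×s → (-2.33023,-1.47367) → (-2.33,-1.47)
v2: (0,-4.5) → rotate → (4.20111,1.61266) → ×s → (4.54320,1.74397) → (4.54,1.74)
v3: (4,-1.5) → rotate → (-0.03310,4.27187) → ×s → (-0.03580,4.61973) → (-0.04,4.62)
v4: (2,3) → rotate → (-3.51748,0.79206) → ×s → (-3.80390,0.85655) → (-3.80,0.86)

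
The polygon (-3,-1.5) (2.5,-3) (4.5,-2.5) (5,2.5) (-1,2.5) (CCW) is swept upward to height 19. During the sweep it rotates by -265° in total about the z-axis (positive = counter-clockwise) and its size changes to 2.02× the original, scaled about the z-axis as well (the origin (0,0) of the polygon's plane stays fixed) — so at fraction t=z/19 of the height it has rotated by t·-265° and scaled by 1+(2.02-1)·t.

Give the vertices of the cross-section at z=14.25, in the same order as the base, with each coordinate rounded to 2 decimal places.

Cross-section at z=14.25: (5.87,0.80) (-2.48,6.43) (-6.10,6.73) (-9.78,-1.34) (0.25,-4.75)

t = z/height = 14.25/19 = 0.75
s = 1 + (scale-1)·z/height = 1 + (2.02-1)·14.25/19 = 1.765000
θ = twist·z/height = -265°·14.25/19 = -198.7500° = -3.468842 rad
cos θ = -0.946930, sin θ = 0.321439 (intermediates below are computed at full precision and shown rounded to 5 d.p.)
v1: (-3,-1.5) → rotate → (3.32295,0.45608) → ×s → (5.86501,0.80498) → (5.87,0.80)
v2: (2.5,-3) → rotate → (-1.40301,3.64439) → ×s → (-2.47631,6.43235) → (-2.48,6.43)
v3: (4.5,-2.5) → rotate → (-3.45759,3.81380) → ×s → (-6.10264,6.73136) → (-6.10,6.73)
v4: (5,2.5) → rotate → (-5.53825,-0.76013) → ×s → (-9.77501,-1.34163) → (-9.78,-1.34)
v5: (-1,2.5) → rotate → (0.14333,-2.68876) → ×s → (0.25298,-4.74567) → (0.25,-4.75)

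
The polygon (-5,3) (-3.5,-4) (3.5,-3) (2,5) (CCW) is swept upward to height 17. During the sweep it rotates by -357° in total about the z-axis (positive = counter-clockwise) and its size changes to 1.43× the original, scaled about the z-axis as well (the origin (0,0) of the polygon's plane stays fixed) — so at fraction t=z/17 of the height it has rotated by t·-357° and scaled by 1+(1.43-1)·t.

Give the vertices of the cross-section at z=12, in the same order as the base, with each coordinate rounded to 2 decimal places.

t = z/height = 12/17 = 0.705882
s = 1 + (scale-1)·z/height = 1 + (1.43-1)·12/17 = 1.303529
θ = twist·z/height = -357°·12/17 = -252.0000° = -4.398230 rad
cos θ = -0.309017, sin θ = 0.951057 (intermediates below are computed at full precision and shown rounded to 5 d.p.)
v1: (-5,3) → rotate → (-1.30808,-5.68233) → ×s → (-1.70513,-7.40709) → (-1.71,-7.41)
v2: (-3.5,-4) → rotate → (4.88579,-2.09263) → ×s → (6.36877,-2.72780) → (6.37,-2.73)
v3: (3.5,-3) → rotate → (1.77161,4.25575) → ×s → (2.30935,5.54749) → (2.31,5.55)
v4: (2,5) → rotate → (-5.37332,0.35703) → ×s → (-7.00428,0.46540) → (-7.00,0.47)

Cross-section at z=12: (-1.71,-7.41) (6.37,-2.73) (2.31,5.55) (-7.00,0.47)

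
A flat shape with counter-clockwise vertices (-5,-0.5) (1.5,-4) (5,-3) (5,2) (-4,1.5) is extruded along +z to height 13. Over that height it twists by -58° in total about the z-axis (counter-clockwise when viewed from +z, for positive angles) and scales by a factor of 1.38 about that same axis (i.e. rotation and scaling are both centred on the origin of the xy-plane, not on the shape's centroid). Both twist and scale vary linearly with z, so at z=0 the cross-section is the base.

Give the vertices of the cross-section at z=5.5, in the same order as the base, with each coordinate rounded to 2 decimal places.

Cross-section at z=5.5: (-5.52,1.88) (-0.34,-4.95) (3.83,-5.58) (6.24,-0.30) (-3.50,3.51)

t = z/height = 5.5/13 = 0.423077
s = 1 + (scale-1)·z/height = 1 + (1.38-1)·5.5/13 = 1.160769
θ = twist·z/height = -58°·5.5/13 = -24.5385° = -0.428277 rad
cos θ = 0.909683, sin θ = -0.415304 (intermediates below are computed at full precision and shown rounded to 5 d.p.)
v1: (-5,-0.5) → rotate → (-4.75607,1.62168) → ×s → (-5.52069,1.88239) → (-5.52,1.88)
v2: (1.5,-4) → rotate → (-0.29669,-4.26169) → ×s → (-0.34439,-4.94683) → (-0.34,-4.95)
v3: (5,-3) → rotate → (3.30250,-4.80557) → ×s → (3.83344,-5.57816) → (3.83,-5.58)
v4: (5,2) → rotate → (5.37902,-0.25715) → ×s → (6.24380,-0.29850) → (6.24,-0.30)
v5: (-4,1.5) → rotate → (-3.01577,3.02574) → ×s → (-3.50062,3.51219) → (-3.50,3.51)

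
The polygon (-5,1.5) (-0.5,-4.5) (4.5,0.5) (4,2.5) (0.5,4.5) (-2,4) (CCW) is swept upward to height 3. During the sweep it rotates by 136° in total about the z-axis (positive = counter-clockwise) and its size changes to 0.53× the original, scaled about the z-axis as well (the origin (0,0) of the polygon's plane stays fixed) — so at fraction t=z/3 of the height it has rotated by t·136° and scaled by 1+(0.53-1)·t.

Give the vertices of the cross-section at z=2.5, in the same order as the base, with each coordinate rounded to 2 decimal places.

t = z/height = 2.5/3 = 0.833333
s = 1 + (scale-1)·z/height = 1 + (0.53-1)·2.5/3 = 0.608333
θ = twist·z/height = 136°·2.5/3 = 113.3333° = 1.978040 rad
cos θ = -0.396080, sin θ = 0.918216 (intermediates below are computed at full precision and shown rounded to 5 d.p.)
v1: (-5,1.5) → rotate → (0.60307,-5.18520) → ×s → (0.36687,-3.15433) → (0.37,-3.15)
v2: (-0.5,-4.5) → rotate → (4.33001,1.32325) → ×s → (2.63409,0.80498) → (2.63,0.80)
v3: (4.5,0.5) → rotate → (-2.24147,3.93393) → ×s → (-1.36356,2.39314) → (-1.36,2.39)
v4: (4,2.5) → rotate → (-3.87986,2.68267) → ×s → (-2.36025,1.63195) → (-2.36,1.63)
v5: (0.5,4.5) → rotate → (-4.33001,-1.32325) → ×s → (-2.63409,-0.80498) → (-2.63,-0.80)
v6: (-2,4) → rotate → (-2.88070,-3.42075) → ×s → (-1.75243,-2.08096) → (-1.75,-2.08)

Cross-section at z=2.5: (0.37,-3.15) (2.63,0.80) (-1.36,2.39) (-2.36,1.63) (-2.63,-0.80) (-1.75,-2.08)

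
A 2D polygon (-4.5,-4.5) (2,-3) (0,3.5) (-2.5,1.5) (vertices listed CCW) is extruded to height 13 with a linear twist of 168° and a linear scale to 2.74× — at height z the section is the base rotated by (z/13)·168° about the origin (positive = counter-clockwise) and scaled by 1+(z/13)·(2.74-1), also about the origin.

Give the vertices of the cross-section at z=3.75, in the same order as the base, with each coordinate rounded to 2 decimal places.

Cross-section at z=3.75: (0.58,-9.54) (5.36,-0.74) (-3.93,3.49) (-4.18,-1.32)

t = z/height = 3.75/13 = 0.288462
s = 1 + (scale-1)·z/height = 1 + (2.74-1)·3.75/13 = 1.501923
θ = twist·z/height = 168°·3.75/13 = 48.4615° = 0.845813 rad
cos θ = 0.663123, sin θ = 0.748511 (intermediates below are computed at full precision and shown rounded to 5 d.p.)
v1: (-4.5,-4.5) → rotate → (0.38425,-6.35235) → ×s → (0.57711,-9.54074) → (0.58,-9.54)
v2: (2,-3) → rotate → (3.57178,-0.49235) → ×s → (5.36454,-0.73947) → (5.36,-0.74)
v3: (0,3.5) → rotate → (-2.61979,2.32093) → ×s → (-3.93472,3.48586) → (-3.93,3.49)
v4: (-2.5,1.5) → rotate → (-2.78057,-0.87659) → ×s → (-4.17621,-1.31658) → (-4.18,-1.32)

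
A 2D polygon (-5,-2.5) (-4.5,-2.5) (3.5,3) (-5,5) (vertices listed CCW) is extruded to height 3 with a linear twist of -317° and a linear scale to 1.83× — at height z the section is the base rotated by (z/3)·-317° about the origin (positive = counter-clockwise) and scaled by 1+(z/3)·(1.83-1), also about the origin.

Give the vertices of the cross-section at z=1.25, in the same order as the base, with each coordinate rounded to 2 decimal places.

Cross-section at z=1.25: (2.01,7.25) (1.56,6.75) (-0.16,-6.20) (9.50,0.48)

t = z/height = 1.25/3 = 0.416667
s = 1 + (scale-1)·z/height = 1 + (1.83-1)·1.25/3 = 1.345833
θ = twist·z/height = -317°·1.25/3 = -132.0833° = -2.305289 rad
cos θ = -0.670211, sin θ = -0.742171 (intermediates below are computed at full precision and shown rounded to 5 d.p.)
v1: (-5,-2.5) → rotate → (1.49563,5.38638) → ×s → (2.01286,7.24917) → (2.01,7.25)
v2: (-4.5,-2.5) → rotate → (1.16052,5.01530) → ×s → (1.56187,6.74975) → (1.56,6.75)
v3: (3.5,3) → rotate → (-0.11923,-4.60823) → ×s → (-0.16046,-6.20191) → (-0.16,-6.20)
v4: (-5,5) → rotate → (7.06191,0.35980) → ×s → (9.50415,0.48423) → (9.50,0.48)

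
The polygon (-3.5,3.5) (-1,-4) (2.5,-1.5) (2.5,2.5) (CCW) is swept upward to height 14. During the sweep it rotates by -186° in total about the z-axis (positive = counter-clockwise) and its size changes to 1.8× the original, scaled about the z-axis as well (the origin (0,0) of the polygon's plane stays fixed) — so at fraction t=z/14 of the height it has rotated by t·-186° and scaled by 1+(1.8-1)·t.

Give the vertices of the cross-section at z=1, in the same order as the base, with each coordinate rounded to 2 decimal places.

Cross-section at z=1: (-2.75,4.45) (-2.00,-3.87) (2.21,-2.15) (3.18,1.96)

t = z/height = 1/14 = 0.0714286
s = 1 + (scale-1)·z/height = 1 + (1.8-1)·1/14 = 1.057143
θ = twist·z/height = -186°·1/14 = -13.2857° = -0.231879 rad
cos θ = 0.973236, sin θ = -0.229807 (intermediates below are computed at full precision and shown rounded to 5 d.p.)
v1: (-3.5,3.5) → rotate → (-2.60200,4.21065) → ×s → (-2.75069,4.45126) → (-2.75,4.45)
v2: (-1,-4) → rotate → (-1.89246,-3.66314) → ×s → (-2.00061,-3.87246) → (-2.00,-3.87)
v3: (2.5,-1.5) → rotate → (2.08838,-2.03437) → ×s → (2.20772,-2.15062) → (2.21,-2.15)
v4: (2.5,2.5) → rotate → (3.00761,1.85857) → ×s → (3.17947,1.96478) → (3.18,1.96)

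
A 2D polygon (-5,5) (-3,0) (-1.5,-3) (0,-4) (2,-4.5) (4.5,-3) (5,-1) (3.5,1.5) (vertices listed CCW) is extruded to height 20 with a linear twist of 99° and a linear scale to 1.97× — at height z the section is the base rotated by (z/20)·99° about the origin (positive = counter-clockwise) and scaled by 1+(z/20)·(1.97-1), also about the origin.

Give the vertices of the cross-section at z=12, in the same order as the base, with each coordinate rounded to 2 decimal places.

t = z/height = 12/20 = 0.6
s = 1 + (scale-1)·z/height = 1 + (1.97-1)·12/20 = 1.582000
θ = twist·z/height = 99°·12/20 = 59.4000° = 1.036726 rad
cos θ = 0.509041, sin θ = 0.860742 (intermediates below are computed at full precision and shown rounded to 5 d.p.)
v1: (-5,5) → rotate → (-6.84892,-1.75850) → ×s → (-10.83499,-2.78195) → (-10.83,-2.78)
v2: (-3,0) → rotate → (-1.52712,-2.58223) → ×s → (-2.41591,-4.08508) → (-2.42,-4.09)
v3: (-1.5,-3) → rotate → (1.81866,-2.81824) → ×s → (2.87713,-4.45845) → (2.88,-4.46)
v4: (0,-4) → rotate → (3.44297,-2.03617) → ×s → (5.44678,-3.22121) → (5.45,-3.22)
v5: (2,-4.5) → rotate → (4.89142,-0.56920) → ×s → (7.73823,-0.90048) → (7.74,-0.90)
v6: (4.5,-3) → rotate → (4.87291,2.34621) → ×s → (7.70895,3.71171) → (7.71,3.71)
v7: (5,-1) → rotate → (3.40595,3.79467) → ×s → (5.38821,6.00317) → (5.39,6.00)
v8: (3.5,1.5) → rotate → (0.49053,3.77616) → ×s → (0.77602,5.97388) → (0.78,5.97)

Cross-section at z=12: (-10.83,-2.78) (-2.42,-4.09) (2.88,-4.46) (5.45,-3.22) (7.74,-0.90) (7.71,3.71) (5.39,6.00) (0.78,5.97)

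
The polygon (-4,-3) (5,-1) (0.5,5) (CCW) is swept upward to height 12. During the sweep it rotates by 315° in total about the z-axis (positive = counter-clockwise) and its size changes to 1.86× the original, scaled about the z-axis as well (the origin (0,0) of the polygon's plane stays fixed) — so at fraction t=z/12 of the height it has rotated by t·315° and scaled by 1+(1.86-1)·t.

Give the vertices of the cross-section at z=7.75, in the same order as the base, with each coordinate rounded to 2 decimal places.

Cross-section at z=7.75: (3.85,6.76) (-7.75,-1.67) (2.38,-7.44)

t = z/height = 7.75/12 = 0.645833
s = 1 + (scale-1)·z/height = 1 + (1.86-1)·7.75/12 = 1.555417
θ = twist·z/height = 315°·7.75/12 = 203.4375° = 3.550654 rad
cos θ = -0.917494, sin θ = -0.397748 (intermediates below are computed at full precision and shown rounded to 5 d.p.)
v1: (-4,-3) → rotate → (2.47673,4.34348) → ×s → (3.85235,6.75592) → (3.85,6.76)
v2: (5,-1) → rotate → (-4.98522,-1.07125) → ×s → (-7.75410,-1.66624) → (-7.75,-1.67)
v3: (0.5,5) → rotate → (1.53000,-4.78635) → ×s → (2.37978,-7.44476) → (2.38,-7.44)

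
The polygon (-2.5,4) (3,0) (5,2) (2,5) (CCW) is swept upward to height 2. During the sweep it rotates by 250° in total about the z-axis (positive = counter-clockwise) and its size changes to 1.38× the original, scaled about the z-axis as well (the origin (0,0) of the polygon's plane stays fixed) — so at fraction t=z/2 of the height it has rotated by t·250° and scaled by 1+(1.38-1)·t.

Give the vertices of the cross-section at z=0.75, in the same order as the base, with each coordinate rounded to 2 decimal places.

Cross-section at z=0.75: (-4.37,-3.15) (-0.22,3.42) (-2.65,5.55) (-5.85,1.91)

t = z/height = 0.75/2 = 0.375
s = 1 + (scale-1)·z/height = 1 + (1.38-1)·0.75/2 = 1.142500
θ = twist·z/height = 250°·0.75/2 = 93.7500° = 1.636246 rad
cos θ = -0.065403, sin θ = 0.997859 (intermediates below are computed at full precision and shown rounded to 5 d.p.)
v1: (-2.5,4) → rotate → (-3.82793,-2.75626) → ×s → (-4.37341,-3.14903) → (-4.37,-3.15)
v2: (3,0) → rotate → (-0.19621,2.99358) → ×s → (-0.22417,3.42016) → (-0.22,3.42)
v3: (5,2) → rotate → (-2.32273,4.85849) → ×s → (-2.65372,5.55082) → (-2.65,5.55)
v4: (2,5) → rotate → (-5.12010,1.66870) → ×s → (-5.84972,1.90649) → (-5.85,1.91)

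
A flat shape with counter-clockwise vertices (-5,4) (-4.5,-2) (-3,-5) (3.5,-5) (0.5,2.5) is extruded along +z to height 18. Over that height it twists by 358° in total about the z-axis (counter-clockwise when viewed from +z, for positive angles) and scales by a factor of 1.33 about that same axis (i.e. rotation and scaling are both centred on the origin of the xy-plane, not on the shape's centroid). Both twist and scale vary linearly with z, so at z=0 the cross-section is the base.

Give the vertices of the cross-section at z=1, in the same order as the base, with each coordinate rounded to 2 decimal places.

Cross-section at z=1: (-6.17,2.10) (-3.62,-3.47) (-1.14,-5.83) (5.08,-3.58) (-0.39,2.57)

t = z/height = 1/18 = 0.0555556
s = 1 + (scale-1)·z/height = 1 + (1.33-1)·1/18 = 1.018333
θ = twist·z/height = 358°·1/18 = 19.8889° = 0.347127 rad
cos θ = 0.940354, sin θ = 0.340197 (intermediates below are computed at full precision and shown rounded to 5 d.p.)
v1: (-5,4) → rotate → (-6.06256,2.06043) → ×s → (-6.17371,2.09821) → (-6.17,2.10)
v2: (-4.5,-2) → rotate → (-3.55120,-3.41160) → ×s → (-3.61630,-3.47414) → (-3.62,-3.47)
v3: (-3,-5) → rotate → (-1.12008,-5.72236) → ×s → (-1.14061,-5.82727) → (-1.14,-5.83)
v4: (3.5,-5) → rotate → (4.99223,-3.51108) → ×s → (5.08375,-3.57545) → (5.08,-3.58)
v5: (0.5,2.5) → rotate → (-0.38032,2.52098) → ×s → (-0.38729,2.56720) → (-0.39,2.57)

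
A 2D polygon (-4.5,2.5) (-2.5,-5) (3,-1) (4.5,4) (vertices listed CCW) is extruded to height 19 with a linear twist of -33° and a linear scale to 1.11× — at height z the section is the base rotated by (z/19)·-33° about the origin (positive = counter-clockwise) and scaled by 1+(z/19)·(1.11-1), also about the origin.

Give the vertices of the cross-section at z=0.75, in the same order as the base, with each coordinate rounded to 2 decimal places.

Cross-section at z=0.75: (-4.46,2.61) (-2.62,-4.96) (2.99,-1.07) (4.61,3.91)

t = z/height = 0.75/19 = 0.0394737
s = 1 + (scale-1)·z/height = 1 + (1.11-1)·0.75/19 = 1.004342
θ = twist·z/height = -33°·0.75/19 = -1.3026° = -0.022735 rad
cos θ = 0.999742, sin θ = -0.022733 (intermediates below are computed at full precision and shown rounded to 5 d.p.)
v1: (-4.5,2.5) → rotate → (-4.44200,2.60165) → ×s → (-4.46129,2.61295) → (-4.46,2.61)
v2: (-2.5,-5) → rotate → (-2.61302,-4.94187) → ×s → (-2.62437,-4.96333) → (-2.62,-4.96)
v3: (3,-1) → rotate → (2.97649,-1.06794) → ×s → (2.98942,-1.07258) → (2.99,-1.07)
v4: (4.5,4) → rotate → (4.58977,3.89667) → ×s → (4.60970,3.91359) → (4.61,3.91)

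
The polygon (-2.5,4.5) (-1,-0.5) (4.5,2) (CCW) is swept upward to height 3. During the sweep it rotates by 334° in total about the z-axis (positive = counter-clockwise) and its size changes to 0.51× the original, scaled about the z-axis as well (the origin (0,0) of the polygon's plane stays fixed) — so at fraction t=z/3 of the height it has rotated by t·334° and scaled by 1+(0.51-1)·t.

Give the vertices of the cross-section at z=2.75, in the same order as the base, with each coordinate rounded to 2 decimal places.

Cross-section at z=2.75: (1.19,2.57) (-0.55,0.28) (2.35,-1.35)

t = z/height = 2.75/3 = 0.916667
s = 1 + (scale-1)·z/height = 1 + (0.51-1)·2.75/3 = 0.550833
θ = twist·z/height = 334°·2.75/3 = 306.1667° = 5.343616 rad
cos θ = 0.590136, sin θ = -0.807304 (intermediates below are computed at full precision and shown rounded to 5 d.p.)
v1: (-2.5,4.5) → rotate → (2.15753,4.67387) → ×s → (1.18844,2.57452) → (1.19,2.57)
v2: (-1,-0.5) → rotate → (-0.99379,0.51224) → ×s → (-0.54741,0.28216) → (-0.55,0.28)
v3: (4.5,2) → rotate → (4.27022,-2.45259) → ×s → (2.35218,-1.35097) → (2.35,-1.35)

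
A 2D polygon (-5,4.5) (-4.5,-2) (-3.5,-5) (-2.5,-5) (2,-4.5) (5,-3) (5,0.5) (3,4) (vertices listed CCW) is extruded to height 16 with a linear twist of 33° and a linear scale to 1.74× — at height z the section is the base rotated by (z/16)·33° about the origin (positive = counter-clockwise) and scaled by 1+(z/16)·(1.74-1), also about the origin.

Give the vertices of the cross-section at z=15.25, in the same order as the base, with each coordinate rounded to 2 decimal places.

Cross-section at z=15.25: (-11.28,2.10) (-4.77,-6.91) (-0.64,-10.39) (0.81,-9.50) (6.91,-4.77) (9.94,0.08) (6.83,5.18) (0.80,8.49)

t = z/height = 15.25/16 = 0.953125
s = 1 + (scale-1)·z/height = 1 + (1.74-1)·15.25/16 = 1.705313
θ = twist·z/height = 33°·15.25/16 = 31.4531° = 0.548961 rad
cos θ = 0.853067, sin θ = 0.521801 (intermediates below are computed at full precision and shown rounded to 5 d.p.)
v1: (-5,4.5) → rotate → (-6.61344,1.22980) → ×s → (-11.27798,2.09719) → (-11.28,2.10)
v2: (-4.5,-2) → rotate → (-2.79520,-4.05424) → ×s → (-4.76669,-6.91374) → (-4.77,-6.91)
v3: (-3.5,-5) → rotate → (-0.37673,-6.09164) → ×s → (-0.64245,-10.38815) → (-0.64,-10.39)
v4: (-2.5,-5) → rotate → (0.47634,-5.56984) → ×s → (0.81230,-9.49832) → (0.81,-9.50)
v5: (2,-4.5) → rotate → (4.05424,-2.79520) → ×s → (6.91374,-4.76669) → (6.91,-4.77)
v6: (5,-3) → rotate → (5.83074,0.04980) → ×s → (9.94323,0.08493) → (9.94,0.08)
v7: (5,0.5) → rotate → (4.00444,3.03554) → ×s → (6.82882,5.17654) → (6.83,5.18)
v8: (3,4) → rotate → (0.47200,4.97767) → ×s → (0.80491,8.48849) → (0.80,8.49)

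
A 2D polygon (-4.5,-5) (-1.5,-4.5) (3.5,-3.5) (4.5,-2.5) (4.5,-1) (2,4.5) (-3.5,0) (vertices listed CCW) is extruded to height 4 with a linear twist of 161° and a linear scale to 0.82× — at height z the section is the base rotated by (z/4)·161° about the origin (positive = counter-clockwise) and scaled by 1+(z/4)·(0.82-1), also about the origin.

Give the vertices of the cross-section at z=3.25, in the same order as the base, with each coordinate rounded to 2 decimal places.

Cross-section at z=3.25: (5.74,-0.12) (3.74,1.54) (0.31,4.21) (-0.90,4.30) (-1.86,3.47) (-4.02,-1.22) (1.95,-2.26)

t = z/height = 3.25/4 = 0.8125
s = 1 + (scale-1)·z/height = 1 + (0.82-1)·3.25/4 = 0.853750
θ = twist·z/height = 161°·3.25/4 = 130.8125° = 2.283109 rad
cos θ = -0.653586, sin θ = 0.756852 (intermediates below are computed at full precision and shown rounded to 5 d.p.)
v1: (-4.5,-5) → rotate → (6.72540,-0.13791) → ×s → (5.74181,-0.11774) → (5.74,-0.12)
v2: (-1.5,-4.5) → rotate → (4.38621,1.80586) → ×s → (3.74473,1.54175) → (3.74,1.54)
v3: (3.5,-3.5) → rotate → (0.36143,4.93653) → ×s → (0.30857,4.21457) → (0.31,4.21)
v4: (4.5,-2.5) → rotate → (-1.04900,5.03980) → ×s → (-0.89559,4.30273) → (-0.90,4.30)
v5: (4.5,-1) → rotate → (-2.18428,4.05942) → ×s → (-1.86483,3.46573) → (-1.86,3.47)
v6: (2,4.5) → rotate → (-4.71301,-1.42743) → ×s → (-4.02373,-1.21867) → (-4.02,-1.22)
v7: (-3.5,0) → rotate → (2.28755,-2.64898) → ×s → (1.95300,-2.26157) → (1.95,-2.26)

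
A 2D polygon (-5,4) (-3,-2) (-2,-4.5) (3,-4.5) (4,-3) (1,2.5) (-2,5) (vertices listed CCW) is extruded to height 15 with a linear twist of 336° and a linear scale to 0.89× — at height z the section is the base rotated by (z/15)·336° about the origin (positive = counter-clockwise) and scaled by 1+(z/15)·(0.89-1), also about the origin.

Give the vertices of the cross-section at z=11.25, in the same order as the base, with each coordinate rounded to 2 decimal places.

Cross-section at z=11.25: (4.91,3.23) (-0.89,3.18) (-3.36,3.02) (-4.78,-1.34) (-3.75,-2.64) (1.90,-1.58) (4.93,0.33)

t = z/height = 11.25/15 = 0.75
s = 1 + (scale-1)·z/height = 1 + (0.89-1)·11.25/15 = 0.917500
θ = twist·z/height = 336°·11.25/15 = 252.0000° = 4.398230 rad
cos θ = -0.309017, sin θ = -0.951057 (intermediates below are computed at full precision and shown rounded to 5 d.p.)
v1: (-5,4) → rotate → (5.34931,3.51921) → ×s → (4.90799,3.22888) → (4.91,3.23)
v2: (-3,-2) → rotate → (-0.97506,3.47120) → ×s → (-0.89462,3.18483) → (-0.89,3.18)
v3: (-2,-4.5) → rotate → (-3.66172,3.29269) → ×s → (-3.35963,3.02104) → (-3.36,3.02)
v4: (3,-4.5) → rotate → (-5.20681,-1.46259) → ×s → (-4.77724,-1.34193) → (-4.78,-1.34)
v5: (4,-3) → rotate → (-4.08924,-2.87718) → ×s → (-3.75188,-2.63981) → (-3.75,-2.64)
v6: (1,2.5) → rotate → (2.06862,-1.72360) → ×s → (1.89796,-1.58140) → (1.90,-1.58)
v7: (-2,5) → rotate → (5.37332,0.35703) → ×s → (4.93002,0.32757) → (4.93,0.33)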